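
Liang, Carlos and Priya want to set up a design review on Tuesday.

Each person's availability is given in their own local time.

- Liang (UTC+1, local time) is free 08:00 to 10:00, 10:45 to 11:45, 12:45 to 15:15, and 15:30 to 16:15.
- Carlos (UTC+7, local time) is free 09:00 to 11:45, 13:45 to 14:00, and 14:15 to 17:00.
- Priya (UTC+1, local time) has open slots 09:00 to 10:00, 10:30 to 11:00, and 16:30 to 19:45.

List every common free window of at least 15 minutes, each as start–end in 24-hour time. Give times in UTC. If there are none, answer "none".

Liang → UTC: 07:00–09:00, 09:45–10:45, 11:45–14:15, 14:30–15:15.
Carlos → UTC: 02:00–04:45, 06:45–07:00, 07:15–10:00.
Priya → UTC: 08:00–09:00, 09:30–10:00, 15:30–18:45.
Liang ∩ Carlos: 07:15–09:00, 09:45–10:00.
Liang ∩ Carlos ∩ Priya: 08:00–09:00, 09:45–10:00.
Windows ≥ 15 min: 08:00–09:00, 09:45–10:00.

08:00–09:00, 09:45–10:00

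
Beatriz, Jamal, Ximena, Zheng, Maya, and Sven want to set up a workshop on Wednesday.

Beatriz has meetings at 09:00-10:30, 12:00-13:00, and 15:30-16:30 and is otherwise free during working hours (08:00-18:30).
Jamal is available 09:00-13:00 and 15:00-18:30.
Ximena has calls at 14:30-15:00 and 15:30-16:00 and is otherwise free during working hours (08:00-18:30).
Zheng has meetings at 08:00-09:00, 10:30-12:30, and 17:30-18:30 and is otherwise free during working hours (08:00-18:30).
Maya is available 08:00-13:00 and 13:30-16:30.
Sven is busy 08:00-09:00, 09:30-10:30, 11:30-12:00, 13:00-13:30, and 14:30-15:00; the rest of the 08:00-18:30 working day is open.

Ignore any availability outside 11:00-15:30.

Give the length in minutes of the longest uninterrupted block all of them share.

30 minutes

Beatriz free within 08:00–18:30: 08:00–09:00, 10:30–12:00, 13:00–15:30, 16:30–18:30.
Ximena free within 08:00–18:30: 08:00–14:30, 15:00–15:30, 16:00–18:30.
Zheng free within 08:00–18:30: 09:00–10:30, 12:30–17:30.
Sven free within 08:00–18:30: 09:00–09:30, 10:30–11:30, 12:00–13:00, 13:30–14:30, 15:00–18:30.
Beatriz ∩ Jamal: 10:30–12:00, 15:00–15:30, 16:30–18:30.
Beatriz ∩ Jamal ∩ Ximena: 10:30–12:00, 15:00–15:30, 16:30–18:30.
Beatriz ∩ Jamal ∩ Ximena ∩ Zheng: 15:00–15:30, 16:30–17:30.
Beatriz ∩ Jamal ∩ Ximena ∩ Zheng ∩ Maya: 15:00–15:30.
Beatriz ∩ Jamal ∩ Ximena ∩ Zheng ∩ Maya ∩ Sven: 15:00–15:30.
Restricted to 11:00–15:30: 15:00–15:30.
Single common window of 30 minutes.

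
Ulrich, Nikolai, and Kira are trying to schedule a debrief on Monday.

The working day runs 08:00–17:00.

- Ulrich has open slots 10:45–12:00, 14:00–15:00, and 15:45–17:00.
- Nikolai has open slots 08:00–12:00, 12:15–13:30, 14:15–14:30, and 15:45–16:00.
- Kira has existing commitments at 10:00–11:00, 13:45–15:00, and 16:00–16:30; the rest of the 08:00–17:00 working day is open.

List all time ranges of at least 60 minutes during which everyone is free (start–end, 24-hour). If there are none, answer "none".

Kira free within 08:00–17:00: 08:00–10:00, 11:00–13:45, 15:00–16:00, 16:30–17:00.
Ulrich ∩ Nikolai: 10:45–12:00, 14:15–14:30, 15:45–16:00.
Ulrich ∩ Nikolai ∩ Kira: 11:00–12:00, 15:45–16:00.
Windows ≥ 60 min: 11:00–12:00.

11:00–12:00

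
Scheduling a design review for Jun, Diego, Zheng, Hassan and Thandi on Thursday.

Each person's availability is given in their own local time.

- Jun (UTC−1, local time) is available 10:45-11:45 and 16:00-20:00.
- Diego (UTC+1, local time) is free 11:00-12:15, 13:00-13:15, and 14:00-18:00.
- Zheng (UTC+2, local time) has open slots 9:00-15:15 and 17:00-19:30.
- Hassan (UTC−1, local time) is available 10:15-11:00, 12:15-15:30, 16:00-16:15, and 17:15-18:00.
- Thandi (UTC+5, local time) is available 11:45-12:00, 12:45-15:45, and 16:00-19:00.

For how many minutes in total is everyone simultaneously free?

Jun → UTC: 11:45–12:45, 17:00–21:00.
Diego → UTC: 10:00–11:15, 12:00–12:15, 13:00–17:00.
Zheng → UTC: 07:00–13:15, 15:00–17:30.
Hassan → UTC: 11:15–12:00, 13:15–16:30, 17:00–17:15, 18:15–19:00.
Thandi → UTC: 06:45–07:00, 07:45–10:45, 11:00–14:00.
Jun ∩ Diego: 12:00–12:15.
Jun ∩ Diego ∩ Zheng: 12:00–12:15.
Jun ∩ Diego ∩ Zheng ∩ Hassan: (none).
Jun ∩ Diego ∩ Zheng ∩ Hassan ∩ Thandi: (none).
Total common minutes: 0.

0 minutes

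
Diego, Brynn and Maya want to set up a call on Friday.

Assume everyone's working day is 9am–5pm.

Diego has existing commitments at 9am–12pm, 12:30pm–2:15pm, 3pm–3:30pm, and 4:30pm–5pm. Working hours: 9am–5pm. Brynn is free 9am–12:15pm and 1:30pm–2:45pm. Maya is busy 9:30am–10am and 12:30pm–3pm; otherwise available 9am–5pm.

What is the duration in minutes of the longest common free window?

Diego free within 09:00–17:00: 12:00–12:30, 14:15–15:00, 15:30–16:30.
Maya free within 09:00–17:00: 09:00–09:30, 10:00–12:30, 15:00–17:00.
Diego ∩ Brynn: 12:00–12:15, 14:15–14:45.
Diego ∩ Brynn ∩ Maya: 12:00–12:15.
Single common window of 15 minutes.

15 minutes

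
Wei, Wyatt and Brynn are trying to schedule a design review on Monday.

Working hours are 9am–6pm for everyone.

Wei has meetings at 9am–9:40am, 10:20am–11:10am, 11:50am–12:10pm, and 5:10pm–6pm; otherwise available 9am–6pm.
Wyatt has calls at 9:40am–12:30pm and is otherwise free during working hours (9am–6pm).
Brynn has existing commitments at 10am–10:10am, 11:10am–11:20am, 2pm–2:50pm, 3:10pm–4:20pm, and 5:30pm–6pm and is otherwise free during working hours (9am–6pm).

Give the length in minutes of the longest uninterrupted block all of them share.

Wei free within 09:00–18:00: 09:40–10:20, 11:10–11:50, 12:10–17:10.
Wyatt free within 09:00–18:00: 09:00–09:40, 12:30–18:00.
Brynn free within 09:00–18:00: 09:00–10:00, 10:10–11:10, 11:20–14:00, 14:50–15:10, 16:20–17:30.
Wei ∩ Wyatt: 12:30–17:10.
Wei ∩ Wyatt ∩ Brynn: 12:30–14:00, 14:50–15:10, 16:20–17:10.
Common window lengths: 90, 20, 50 min; longest is 90.

90 minutes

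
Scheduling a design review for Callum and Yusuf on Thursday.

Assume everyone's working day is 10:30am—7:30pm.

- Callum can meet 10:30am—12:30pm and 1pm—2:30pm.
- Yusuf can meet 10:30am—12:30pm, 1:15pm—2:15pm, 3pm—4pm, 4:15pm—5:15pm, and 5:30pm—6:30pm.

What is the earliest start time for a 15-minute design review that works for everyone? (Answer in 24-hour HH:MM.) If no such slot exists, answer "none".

Callum ∩ Yusuf: 10:30–12:30, 13:15–14:15.
Windows ≥ 15 min: 10:30–12:30, 13:15–14:15.
Earliest such window starts at 10:30.

10:30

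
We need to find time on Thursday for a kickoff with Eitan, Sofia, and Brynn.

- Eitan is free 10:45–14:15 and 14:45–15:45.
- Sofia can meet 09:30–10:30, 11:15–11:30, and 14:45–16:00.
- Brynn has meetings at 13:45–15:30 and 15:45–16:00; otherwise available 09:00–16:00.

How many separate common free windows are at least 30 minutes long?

Brynn free within 09:00–16:00: 09:00–13:45, 15:30–15:45.
Eitan ∩ Sofia: 11:15–11:30, 14:45–15:45.
Eitan ∩ Sofia ∩ Brynn: 11:15–11:30, 15:30–15:45.
Windows ≥ 30 min: (none).
That's 0 windows.

0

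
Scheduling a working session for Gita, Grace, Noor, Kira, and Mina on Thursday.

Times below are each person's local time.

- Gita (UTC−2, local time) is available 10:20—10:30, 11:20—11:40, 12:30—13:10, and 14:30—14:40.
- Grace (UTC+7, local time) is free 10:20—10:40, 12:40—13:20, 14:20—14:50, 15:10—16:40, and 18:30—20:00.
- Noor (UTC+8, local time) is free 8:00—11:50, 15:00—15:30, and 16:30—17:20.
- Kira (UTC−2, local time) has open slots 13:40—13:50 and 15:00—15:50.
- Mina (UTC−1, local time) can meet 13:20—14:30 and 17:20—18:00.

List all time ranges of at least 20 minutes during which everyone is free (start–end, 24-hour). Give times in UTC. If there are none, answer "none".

Gita → UTC: 12:20–12:30, 13:20–13:40, 14:30–15:10, 16:30–16:40.
Grace → UTC: 03:20–03:40, 05:40–06:20, 07:20–07:50, 08:10–09:40, 11:30–13:00.
Noor → UTC: 00:00–03:50, 07:00–07:30, 08:30–09:20.
Kira → UTC: 15:40–15:50, 17:00–17:50.
Mina → UTC: 14:20–15:30, 18:20–19:00.
Gita ∩ Grace: 12:20–12:30.
Gita ∩ Grace ∩ Noor: (none).
Gita ∩ Grace ∩ Noor ∩ Kira: (none).
Gita ∩ Grace ∩ Noor ∩ Kira ∩ Mina: (none).
Windows ≥ 20 min: (none).

none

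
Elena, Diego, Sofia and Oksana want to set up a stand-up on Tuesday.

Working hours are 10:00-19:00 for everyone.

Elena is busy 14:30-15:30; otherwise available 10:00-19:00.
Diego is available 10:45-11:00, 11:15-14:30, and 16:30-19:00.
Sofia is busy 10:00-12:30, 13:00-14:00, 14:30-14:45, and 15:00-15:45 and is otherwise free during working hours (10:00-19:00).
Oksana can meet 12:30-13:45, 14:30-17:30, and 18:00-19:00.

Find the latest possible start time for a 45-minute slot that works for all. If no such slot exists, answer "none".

18:15

Elena free within 10:00–19:00: 10:00–14:30, 15:30–19:00.
Sofia free within 10:00–19:00: 12:30–13:00, 14:00–14:30, 14:45–15:00, 15:45–19:00.
Elena ∩ Diego: 10:45–11:00, 11:15–14:30, 16:30–19:00.
Elena ∩ Diego ∩ Sofia: 12:30–13:00, 14:00–14:30, 16:30–19:00.
Elena ∩ Diego ∩ Sofia ∩ Oksana: 12:30–13:00, 16:30–17:30, 18:00–19:00.
Windows ≥ 45 min: 16:30–17:30, 18:00–19:00.
Latest start in the last window 18:00–19:00 is 19:00 − 45 min = 18:15.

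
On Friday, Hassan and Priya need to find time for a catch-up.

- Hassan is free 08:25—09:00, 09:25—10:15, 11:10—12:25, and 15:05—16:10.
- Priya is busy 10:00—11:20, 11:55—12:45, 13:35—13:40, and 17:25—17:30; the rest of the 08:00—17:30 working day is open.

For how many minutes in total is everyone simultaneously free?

170 minutes

Priya free within 08:00–17:30: 08:00–10:00, 11:20–11:55, 12:45–13:35, 13:40–17:25.
Hassan ∩ Priya: 08:25–09:00, 09:25–10:00, 11:20–11:55, 15:05–16:10.
Total common minutes: 35 + 35 + 35 + 65 = 170.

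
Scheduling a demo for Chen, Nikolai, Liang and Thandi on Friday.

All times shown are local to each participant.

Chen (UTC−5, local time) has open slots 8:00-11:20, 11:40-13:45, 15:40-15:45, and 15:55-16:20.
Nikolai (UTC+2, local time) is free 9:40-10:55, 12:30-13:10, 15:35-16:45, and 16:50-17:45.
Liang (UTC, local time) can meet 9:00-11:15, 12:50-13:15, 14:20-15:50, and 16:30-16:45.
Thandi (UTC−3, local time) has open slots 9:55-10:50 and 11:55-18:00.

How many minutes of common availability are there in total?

50 minutes

Chen → UTC: 13:00–16:20, 16:40–18:45, 20:40–20:45, 20:55–21:20.
Nikolai → UTC: 07:40–08:55, 10:30–11:10, 13:35–14:45, 14:50–15:45.
Liang → UTC: 09:00–11:15, 12:50–13:15, 14:20–15:50, 16:30–16:45.
Thandi → UTC: 12:55–13:50, 14:55–21:00.
Chen ∩ Nikolai: 13:35–14:45, 14:50–15:45.
Chen ∩ Nikolai ∩ Liang: 14:20–14:45, 14:50–15:45.
Chen ∩ Nikolai ∩ Liang ∩ Thandi: 14:55–15:45.
Total common minutes: 50.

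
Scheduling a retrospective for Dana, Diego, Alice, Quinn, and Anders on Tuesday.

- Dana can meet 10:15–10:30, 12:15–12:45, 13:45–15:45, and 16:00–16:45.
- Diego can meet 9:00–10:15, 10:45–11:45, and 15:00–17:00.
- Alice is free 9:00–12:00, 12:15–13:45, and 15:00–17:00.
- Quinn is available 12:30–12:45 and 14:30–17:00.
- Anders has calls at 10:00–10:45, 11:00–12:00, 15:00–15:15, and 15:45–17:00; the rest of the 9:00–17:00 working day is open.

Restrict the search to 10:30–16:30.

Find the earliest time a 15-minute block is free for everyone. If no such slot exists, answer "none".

15:15

Anders free within 09:00–17:00: 09:00–10:00, 10:45–11:00, 12:00–15:00, 15:15–15:45.
Dana ∩ Diego: 15:00–15:45, 16:00–16:45.
Dana ∩ Diego ∩ Alice: 15:00–15:45, 16:00–16:45.
Dana ∩ Diego ∩ Alice ∩ Quinn: 15:00–15:45, 16:00–16:45.
Dana ∩ Diego ∩ Alice ∩ Quinn ∩ Anders: 15:15–15:45.
Restricted to 10:30–16:30: 15:15–15:45.
Windows ≥ 15 min: 15:15–15:45.
Earliest such window starts at 15:15.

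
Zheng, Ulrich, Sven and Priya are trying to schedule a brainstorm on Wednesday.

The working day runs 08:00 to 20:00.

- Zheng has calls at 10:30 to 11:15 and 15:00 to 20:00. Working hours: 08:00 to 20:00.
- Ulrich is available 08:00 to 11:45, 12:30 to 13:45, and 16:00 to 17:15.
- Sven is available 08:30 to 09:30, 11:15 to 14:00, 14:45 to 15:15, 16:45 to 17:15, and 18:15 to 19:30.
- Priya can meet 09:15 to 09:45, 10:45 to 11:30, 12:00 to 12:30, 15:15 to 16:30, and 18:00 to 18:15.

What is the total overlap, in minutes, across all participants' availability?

30 minutes

Zheng free within 08:00–20:00: 08:00–10:30, 11:15–15:00.
Zheng ∩ Ulrich: 08:00–10:30, 11:15–11:45, 12:30–13:45.
Zheng ∩ Ulrich ∩ Sven: 08:30–09:30, 11:15–11:45, 12:30–13:45.
Zheng ∩ Ulrich ∩ Sven ∩ Priya: 09:15–09:30, 11:15–11:30.
Total common minutes: 15 + 15 = 30.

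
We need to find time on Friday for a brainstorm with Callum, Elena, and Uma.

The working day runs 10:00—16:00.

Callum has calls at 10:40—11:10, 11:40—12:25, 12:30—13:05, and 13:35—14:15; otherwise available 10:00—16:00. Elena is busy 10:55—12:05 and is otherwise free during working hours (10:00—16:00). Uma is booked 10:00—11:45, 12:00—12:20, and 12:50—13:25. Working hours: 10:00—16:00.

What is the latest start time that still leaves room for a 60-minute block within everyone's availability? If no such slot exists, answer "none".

15:00

Callum free within 10:00–16:00: 10:00–10:40, 11:10–11:40, 12:25–12:30, 13:05–13:35, 14:15–16:00.
Elena free within 10:00–16:00: 10:00–10:55, 12:05–16:00.
Uma free within 10:00–16:00: 11:45–12:00, 12:20–12:50, 13:25–16:00.
Callum ∩ Elena: 10:00–10:40, 12:25–12:30, 13:05–13:35, 14:15–16:00.
Callum ∩ Elena ∩ Uma: 12:25–12:30, 13:25–13:35, 14:15–16:00.
Windows ≥ 60 min: 14:15–16:00.
Latest start in the last window 14:15–16:00 is 16:00 − 60 min = 15:00.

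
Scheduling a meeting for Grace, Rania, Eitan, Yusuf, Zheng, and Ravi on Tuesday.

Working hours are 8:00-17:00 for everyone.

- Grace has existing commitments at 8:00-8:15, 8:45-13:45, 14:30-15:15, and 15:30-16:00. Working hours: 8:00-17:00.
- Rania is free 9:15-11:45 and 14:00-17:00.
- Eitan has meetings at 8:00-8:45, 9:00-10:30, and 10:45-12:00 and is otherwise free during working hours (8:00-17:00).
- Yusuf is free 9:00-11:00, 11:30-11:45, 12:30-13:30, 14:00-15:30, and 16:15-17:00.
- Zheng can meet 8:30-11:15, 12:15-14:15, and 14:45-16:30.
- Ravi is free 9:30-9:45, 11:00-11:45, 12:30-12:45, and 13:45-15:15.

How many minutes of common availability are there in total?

Grace free within 08:00–17:00: 08:15–08:45, 13:45–14:30, 15:15–15:30, 16:00–17:00.
Eitan free within 08:00–17:00: 08:45–09:00, 10:30–10:45, 12:00–17:00.
Grace ∩ Rania: 14:00–14:30, 15:15–15:30, 16:00–17:00.
Grace ∩ Rania ∩ Eitan: 14:00–14:30, 15:15–15:30, 16:00–17:00.
Grace ∩ Rania ∩ Eitan ∩ Yusuf: 14:00–14:30, 15:15–15:30, 16:15–17:00.
Grace ∩ Rania ∩ Eitan ∩ Yusuf ∩ Zheng: 14:00–14:15, 15:15–15:30, 16:15–16:30.
Grace ∩ Rania ∩ Eitan ∩ Yusuf ∩ Zheng ∩ Ravi: 14:00–14:15.
Total common minutes: 15.

15 minutes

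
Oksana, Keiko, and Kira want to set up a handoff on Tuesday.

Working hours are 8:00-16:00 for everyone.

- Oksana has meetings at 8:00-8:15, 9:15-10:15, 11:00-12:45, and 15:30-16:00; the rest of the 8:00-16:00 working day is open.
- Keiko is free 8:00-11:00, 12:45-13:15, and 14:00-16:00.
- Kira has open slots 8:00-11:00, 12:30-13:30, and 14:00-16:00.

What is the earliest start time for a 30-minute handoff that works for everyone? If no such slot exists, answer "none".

Oksana free within 08:00–16:00: 08:15–09:15, 10:15–11:00, 12:45–15:30.
Oksana ∩ Keiko: 08:15–09:15, 10:15–11:00, 12:45–13:15, 14:00–15:30.
Oksana ∩ Keiko ∩ Kira: 08:15–09:15, 10:15–11:00, 12:45–13:15, 14:00–15:30.
Windows ≥ 30 min: 08:15–09:15, 10:15–11:00, 12:45–13:15, 14:00–15:30.
Earliest such window starts at 08:15.

08:15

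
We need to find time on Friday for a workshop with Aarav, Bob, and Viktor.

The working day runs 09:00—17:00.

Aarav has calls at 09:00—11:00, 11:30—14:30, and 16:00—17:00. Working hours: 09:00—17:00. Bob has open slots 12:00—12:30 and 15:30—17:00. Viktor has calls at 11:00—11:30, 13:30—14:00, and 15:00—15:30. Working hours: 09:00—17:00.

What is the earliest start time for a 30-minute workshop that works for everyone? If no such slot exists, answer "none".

15:30

Aarav free within 09:00–17:00: 11:00–11:30, 14:30–16:00.
Viktor free within 09:00–17:00: 09:00–11:00, 11:30–13:30, 14:00–15:00, 15:30–17:00.
Aarav ∩ Bob: 15:30–16:00.
Aarav ∩ Bob ∩ Viktor: 15:30–16:00.
Windows ≥ 30 min: 15:30–16:00.
Earliest such window starts at 15:30.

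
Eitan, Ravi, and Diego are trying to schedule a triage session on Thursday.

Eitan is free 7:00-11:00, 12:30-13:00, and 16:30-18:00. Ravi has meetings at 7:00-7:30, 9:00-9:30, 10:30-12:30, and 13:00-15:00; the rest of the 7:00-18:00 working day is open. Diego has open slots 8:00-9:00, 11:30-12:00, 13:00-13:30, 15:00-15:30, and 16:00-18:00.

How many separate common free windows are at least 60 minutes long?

Ravi free within 07:00–18:00: 07:30–09:00, 09:30–10:30, 12:30–13:00, 15:00–18:00.
Eitan ∩ Ravi: 07:30–09:00, 09:30–10:30, 12:30–13:00, 16:30–18:00.
Eitan ∩ Ravi ∩ Diego: 08:00–09:00, 16:30–18:00.
Windows ≥ 60 min: 08:00–09:00, 16:30–18:00.
That's 2 windows.

2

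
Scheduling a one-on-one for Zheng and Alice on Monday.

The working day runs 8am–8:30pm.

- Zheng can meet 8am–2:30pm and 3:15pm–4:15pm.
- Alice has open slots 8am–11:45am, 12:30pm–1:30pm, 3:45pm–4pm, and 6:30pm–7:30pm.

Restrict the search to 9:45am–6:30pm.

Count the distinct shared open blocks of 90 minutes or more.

Zheng ∩ Alice: 08:00–11:45, 12:30–13:30, 15:45–16:00.
Restricted to 09:45–18:30: 09:45–11:45, 12:30–13:30, 15:45–16:00.
Windows ≥ 90 min: 09:45–11:45.
That's 1 window.

1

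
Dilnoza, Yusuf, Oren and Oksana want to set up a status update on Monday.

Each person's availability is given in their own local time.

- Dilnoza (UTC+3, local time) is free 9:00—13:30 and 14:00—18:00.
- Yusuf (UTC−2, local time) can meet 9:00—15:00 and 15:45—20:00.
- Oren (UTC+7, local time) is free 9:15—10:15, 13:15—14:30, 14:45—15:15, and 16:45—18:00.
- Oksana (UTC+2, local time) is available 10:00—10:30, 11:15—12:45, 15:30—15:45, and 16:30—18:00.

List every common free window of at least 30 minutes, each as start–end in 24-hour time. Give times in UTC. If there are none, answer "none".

none

Dilnoza → UTC: 06:00–10:30, 11:00–15:00.
Yusuf → UTC: 11:00–17:00, 17:45–22:00.
Oren → UTC: 02:15–03:15, 06:15–07:30, 07:45–08:15, 09:45–11:00.
Oksana → UTC: 08:00–08:30, 09:15–10:45, 13:30–13:45, 14:30–16:00.
Dilnoza ∩ Yusuf: 11:00–15:00.
Dilnoza ∩ Yusuf ∩ Oren: (none).
Dilnoza ∩ Yusuf ∩ Oren ∩ Oksana: (none).
Windows ≥ 30 min: (none).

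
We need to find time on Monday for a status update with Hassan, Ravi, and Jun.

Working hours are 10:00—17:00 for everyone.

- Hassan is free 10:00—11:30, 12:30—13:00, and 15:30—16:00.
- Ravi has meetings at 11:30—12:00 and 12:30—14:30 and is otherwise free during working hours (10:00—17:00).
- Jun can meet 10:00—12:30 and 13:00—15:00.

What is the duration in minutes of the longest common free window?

90 minutes

Ravi free within 10:00–17:00: 10:00–11:30, 12:00–12:30, 14:30–17:00.
Hassan ∩ Ravi: 10:00–11:30, 15:30–16:00.
Hassan ∩ Ravi ∩ Jun: 10:00–11:30.
Single common window of 90 minutes.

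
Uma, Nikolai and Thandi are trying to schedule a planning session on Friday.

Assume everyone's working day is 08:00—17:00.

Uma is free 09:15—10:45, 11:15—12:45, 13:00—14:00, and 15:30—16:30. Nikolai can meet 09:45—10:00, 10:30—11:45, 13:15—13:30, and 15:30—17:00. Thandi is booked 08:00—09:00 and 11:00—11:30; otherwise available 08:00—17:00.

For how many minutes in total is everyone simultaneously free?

120 minutes

Thandi free within 08:00–17:00: 09:00–11:00, 11:30–17:00.
Uma ∩ Nikolai: 09:45–10:00, 10:30–10:45, 11:15–11:45, 13:15–13:30, 15:30–16:30.
Uma ∩ Nikolai ∩ Thandi: 09:45–10:00, 10:30–10:45, 11:30–11:45, 13:15–13:30, 15:30–16:30.
Total common minutes: 15 + 15 + 15 + 15 + 60 = 120.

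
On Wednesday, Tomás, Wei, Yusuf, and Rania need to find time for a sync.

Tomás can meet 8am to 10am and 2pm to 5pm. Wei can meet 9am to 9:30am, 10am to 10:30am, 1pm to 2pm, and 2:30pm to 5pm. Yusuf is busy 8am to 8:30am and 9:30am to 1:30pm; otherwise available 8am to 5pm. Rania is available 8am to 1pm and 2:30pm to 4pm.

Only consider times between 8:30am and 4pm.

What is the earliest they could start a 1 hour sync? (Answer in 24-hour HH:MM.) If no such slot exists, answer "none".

14:30

Yusuf free within 08:00–17:00: 08:30–09:30, 13:30–17:00.
Tomás ∩ Wei: 09:00–09:30, 14:30–17:00.
Tomás ∩ Wei ∩ Yusuf: 09:00–09:30, 14:30–17:00.
Tomás ∩ Wei ∩ Yusuf ∩ Rania: 09:00–09:30, 14:30–16:00.
Restricted to 08:30–16:00: 09:00–09:30, 14:30–16:00.
Windows ≥ 60 min: 14:30–16:00.
Earliest such window starts at 14:30.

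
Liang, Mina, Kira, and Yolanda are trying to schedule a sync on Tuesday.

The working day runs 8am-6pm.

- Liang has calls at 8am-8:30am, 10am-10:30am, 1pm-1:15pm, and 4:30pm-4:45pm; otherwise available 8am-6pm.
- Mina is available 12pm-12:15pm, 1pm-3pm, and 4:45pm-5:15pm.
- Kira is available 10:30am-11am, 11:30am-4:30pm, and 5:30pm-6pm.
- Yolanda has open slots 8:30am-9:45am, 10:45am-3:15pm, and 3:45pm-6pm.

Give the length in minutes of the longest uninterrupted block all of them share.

Liang free within 08:00–18:00: 08:30–10:00, 10:30–13:00, 13:15–16:30, 16:45–18:00.
Liang ∩ Mina: 12:00–12:15, 13:15–15:00, 16:45–17:15.
Liang ∩ Mina ∩ Kira: 12:00–12:15, 13:15–15:00.
Liang ∩ Mina ∩ Kira ∩ Yolanda: 12:00–12:15, 13:15–15:00.
Common window lengths: 15, 105 min; longest is 105.

105 minutes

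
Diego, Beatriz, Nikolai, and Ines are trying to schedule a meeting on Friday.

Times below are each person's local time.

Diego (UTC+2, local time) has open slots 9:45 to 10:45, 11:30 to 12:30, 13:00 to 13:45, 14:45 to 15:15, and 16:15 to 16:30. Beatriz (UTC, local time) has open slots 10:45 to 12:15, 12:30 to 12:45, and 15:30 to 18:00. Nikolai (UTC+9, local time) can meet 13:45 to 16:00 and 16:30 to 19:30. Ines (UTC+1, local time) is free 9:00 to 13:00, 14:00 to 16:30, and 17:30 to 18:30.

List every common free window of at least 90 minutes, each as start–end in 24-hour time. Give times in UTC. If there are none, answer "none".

none

Diego → UTC: 07:45–08:45, 09:30–10:30, 11:00–11:45, 12:45–13:15, 14:15–14:30.
Beatriz → UTC: 10:45–12:15, 12:30–12:45, 15:30–18:00.
Nikolai → UTC: 04:45–07:00, 07:30–10:30.
Ines → UTC: 08:00–12:00, 13:00–15:30, 16:30–17:30.
Diego ∩ Beatriz: 11:00–11:45.
Diego ∩ Beatriz ∩ Nikolai: (none).
Diego ∩ Beatriz ∩ Nikolai ∩ Ines: (none).
Windows ≥ 90 min: (none).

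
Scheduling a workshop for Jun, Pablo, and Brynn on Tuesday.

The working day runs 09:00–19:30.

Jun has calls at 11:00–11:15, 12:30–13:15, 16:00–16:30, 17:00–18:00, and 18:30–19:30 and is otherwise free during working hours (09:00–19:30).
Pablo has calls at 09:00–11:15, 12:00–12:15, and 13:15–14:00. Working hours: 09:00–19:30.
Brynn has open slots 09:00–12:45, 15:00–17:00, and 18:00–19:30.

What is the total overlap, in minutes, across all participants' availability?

Jun free within 09:00–19:30: 09:00–11:00, 11:15–12:30, 13:15–16:00, 16:30–17:00, 18:00–18:30.
Pablo free within 09:00–19:30: 11:15–12:00, 12:15–13:15, 14:00–19:30.
Jun ∩ Pablo: 11:15–12:00, 12:15–12:30, 14:00–16:00, 16:30–17:00, 18:00–18:30.
Jun ∩ Pablo ∩ Brynn: 11:15–12:00, 12:15–12:30, 15:00–16:00, 16:30–17:00, 18:00–18:30.
Total common minutes: 45 + 15 + 60 + 30 + 30 = 180.

180 minutes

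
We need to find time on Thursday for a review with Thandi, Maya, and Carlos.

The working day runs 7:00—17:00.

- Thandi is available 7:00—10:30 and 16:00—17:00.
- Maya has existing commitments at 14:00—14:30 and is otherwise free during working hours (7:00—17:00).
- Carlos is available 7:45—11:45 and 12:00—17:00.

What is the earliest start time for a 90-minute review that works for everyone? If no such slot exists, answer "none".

Maya free within 07:00–17:00: 07:00–14:00, 14:30–17:00.
Thandi ∩ Maya: 07:00–10:30, 16:00–17:00.
Thandi ∩ Maya ∩ Carlos: 07:45–10:30, 16:00–17:00.
Windows ≥ 90 min: 07:45–10:30.
Earliest such window starts at 07:45.

07:45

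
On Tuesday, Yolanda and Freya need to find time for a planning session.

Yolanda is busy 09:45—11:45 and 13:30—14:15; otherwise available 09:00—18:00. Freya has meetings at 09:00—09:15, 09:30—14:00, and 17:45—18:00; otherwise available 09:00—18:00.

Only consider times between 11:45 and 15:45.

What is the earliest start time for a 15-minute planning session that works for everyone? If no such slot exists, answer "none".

14:15

Yolanda free within 09:00–18:00: 09:00–09:45, 11:45–13:30, 14:15–18:00.
Freya free within 09:00–18:00: 09:15–09:30, 14:00–17:45.
Yolanda ∩ Freya: 09:15–09:30, 14:15–17:45.
Restricted to 11:45–15:45: 14:15–15:45.
Windows ≥ 15 min: 14:15–15:45.
Earliest such window starts at 14:15.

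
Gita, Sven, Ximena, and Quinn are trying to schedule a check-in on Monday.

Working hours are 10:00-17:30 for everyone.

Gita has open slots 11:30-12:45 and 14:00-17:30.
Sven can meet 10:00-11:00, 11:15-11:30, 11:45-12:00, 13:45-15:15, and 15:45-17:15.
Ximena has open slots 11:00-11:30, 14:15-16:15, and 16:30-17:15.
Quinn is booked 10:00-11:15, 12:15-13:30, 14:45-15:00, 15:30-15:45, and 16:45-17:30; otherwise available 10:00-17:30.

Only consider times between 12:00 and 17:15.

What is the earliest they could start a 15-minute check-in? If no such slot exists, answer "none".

14:15

Quinn free within 10:00–17:30: 11:15–12:15, 13:30–14:45, 15:00–15:30, 15:45–16:45.
Gita ∩ Sven: 11:45–12:00, 14:00–15:15, 15:45–17:15.
Gita ∩ Sven ∩ Ximena: 14:15–15:15, 15:45–16:15, 16:30–17:15.
Gita ∩ Sven ∩ Ximena ∩ Quinn: 14:15–14:45, 15:00–15:15, 15:45–16:15, 16:30–16:45.
Restricted to 12:00–17:15: 14:15–14:45, 15:00–15:15, 15:45–16:15, 16:30–16:45.
Windows ≥ 15 min: 14:15–14:45, 15:00–15:15, 15:45–16:15, 16:30–16:45.
Earliest such window starts at 14:15.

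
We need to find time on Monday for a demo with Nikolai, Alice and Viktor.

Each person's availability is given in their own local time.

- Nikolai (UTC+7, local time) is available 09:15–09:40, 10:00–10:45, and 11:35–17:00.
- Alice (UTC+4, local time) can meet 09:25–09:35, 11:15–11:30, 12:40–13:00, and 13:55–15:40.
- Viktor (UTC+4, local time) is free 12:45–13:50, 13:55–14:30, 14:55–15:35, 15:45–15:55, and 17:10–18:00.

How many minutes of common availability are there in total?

Nikolai → UTC: 02:15–02:40, 03:00–03:45, 04:35–10:00.
Alice → UTC: 05:25–05:35, 07:15–07:30, 08:40–09:00, 09:55–11:40.
Viktor → UTC: 08:45–09:50, 09:55–10:30, 10:55–11:35, 11:45–11:55, 13:10–14:00.
Nikolai ∩ Alice: 05:25–05:35, 07:15–07:30, 08:40–09:00, 09:55–10:00.
Nikolai ∩ Alice ∩ Viktor: 08:45–09:00, 09:55–10:00.
Total common minutes: 15 + 5 = 20.

20 minutes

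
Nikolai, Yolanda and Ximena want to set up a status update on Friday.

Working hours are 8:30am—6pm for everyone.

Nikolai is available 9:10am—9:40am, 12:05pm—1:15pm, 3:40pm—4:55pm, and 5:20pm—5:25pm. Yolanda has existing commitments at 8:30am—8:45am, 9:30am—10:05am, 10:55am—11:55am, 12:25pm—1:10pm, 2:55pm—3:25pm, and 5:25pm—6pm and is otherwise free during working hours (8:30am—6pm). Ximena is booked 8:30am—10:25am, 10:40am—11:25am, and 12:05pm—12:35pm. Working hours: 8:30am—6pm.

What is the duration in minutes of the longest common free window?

75 minutes

Yolanda free within 08:30–18:00: 08:45–09:30, 10:05–10:55, 11:55–12:25, 13:10–14:55, 15:25–17:25.
Ximena free within 08:30–18:00: 10:25–10:40, 11:25–12:05, 12:35–18:00.
Nikolai ∩ Yolanda: 09:10–09:30, 12:05–12:25, 13:10–13:15, 15:40–16:55, 17:20–17:25.
Nikolai ∩ Yolanda ∩ Ximena: 13:10–13:15, 15:40–16:55, 17:20–17:25.
Common window lengths: 5, 75, 5 min; longest is 75.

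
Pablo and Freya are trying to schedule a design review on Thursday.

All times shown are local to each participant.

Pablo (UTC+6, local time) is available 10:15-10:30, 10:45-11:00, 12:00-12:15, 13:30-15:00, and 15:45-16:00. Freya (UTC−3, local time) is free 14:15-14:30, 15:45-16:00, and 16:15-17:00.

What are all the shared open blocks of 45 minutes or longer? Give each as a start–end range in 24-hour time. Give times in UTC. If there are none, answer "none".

Pablo → UTC: 04:15–04:30, 04:45–05:00, 06:00–06:15, 07:30–09:00, 09:45–10:00.
Freya → UTC: 17:15–17:30, 18:45–19:00, 19:15–20:00.
Pablo ∩ Freya: (none).
Windows ≥ 45 min: (none).

none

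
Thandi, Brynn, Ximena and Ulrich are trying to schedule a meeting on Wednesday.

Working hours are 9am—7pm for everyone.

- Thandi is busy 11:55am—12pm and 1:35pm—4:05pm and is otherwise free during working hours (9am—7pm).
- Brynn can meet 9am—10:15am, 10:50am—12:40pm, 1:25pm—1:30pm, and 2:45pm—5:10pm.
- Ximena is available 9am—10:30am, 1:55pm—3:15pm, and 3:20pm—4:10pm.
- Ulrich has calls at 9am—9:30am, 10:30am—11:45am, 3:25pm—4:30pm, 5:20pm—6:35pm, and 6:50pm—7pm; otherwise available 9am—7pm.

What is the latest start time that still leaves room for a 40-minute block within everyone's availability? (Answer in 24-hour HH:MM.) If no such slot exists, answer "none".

09:35

Thandi free within 09:00–19:00: 09:00–11:55, 12:00–13:35, 16:05–19:00.
Ulrich free within 09:00–19:00: 09:30–10:30, 11:45–15:25, 16:30–17:20, 18:35–18:50.
Thandi ∩ Brynn: 09:00–10:15, 10:50–11:55, 12:00–12:40, 13:25–13:30, 16:05–17:10.
Thandi ∩ Brynn ∩ Ximena: 09:00–10:15, 16:05–16:10.
Thandi ∩ Brynn ∩ Ximena ∩ Ulrich: 09:30–10:15.
Windows ≥ 40 min: 09:30–10:15.
Latest start in the last window 09:30–10:15 is 10:15 − 40 min = 09:35.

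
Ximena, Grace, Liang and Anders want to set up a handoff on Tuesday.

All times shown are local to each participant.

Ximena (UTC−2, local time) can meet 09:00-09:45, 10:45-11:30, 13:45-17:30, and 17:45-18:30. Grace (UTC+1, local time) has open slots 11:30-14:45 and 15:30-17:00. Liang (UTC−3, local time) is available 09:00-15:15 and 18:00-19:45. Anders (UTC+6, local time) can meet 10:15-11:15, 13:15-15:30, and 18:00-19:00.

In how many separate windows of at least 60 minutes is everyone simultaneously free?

Ximena → UTC: 11:00–11:45, 12:45–13:30, 15:45–19:30, 19:45–20:30.
Grace → UTC: 10:30–13:45, 14:30–16:00.
Liang → UTC: 12:00–18:15, 21:00–22:45.
Anders → UTC: 04:15–05:15, 07:15–09:30, 12:00–13:00.
Ximena ∩ Grace: 11:00–11:45, 12:45–13:30, 15:45–16:00.
Ximena ∩ Grace ∩ Liang: 12:45–13:30, 15:45–16:00.
Ximena ∩ Grace ∩ Liang ∩ Anders: 12:45–13:00.
Windows ≥ 60 min: (none).
That's 0 windows.

0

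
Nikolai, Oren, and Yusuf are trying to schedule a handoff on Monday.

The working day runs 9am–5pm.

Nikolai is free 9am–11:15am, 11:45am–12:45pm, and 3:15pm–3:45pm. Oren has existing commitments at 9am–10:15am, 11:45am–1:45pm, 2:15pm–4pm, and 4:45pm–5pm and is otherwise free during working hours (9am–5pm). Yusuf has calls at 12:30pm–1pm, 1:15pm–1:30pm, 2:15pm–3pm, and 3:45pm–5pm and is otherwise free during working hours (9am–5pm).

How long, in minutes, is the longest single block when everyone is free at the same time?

Oren free within 09:00–17:00: 10:15–11:45, 13:45–14:15, 16:00–16:45.
Yusuf free within 09:00–17:00: 09:00–12:30, 13:00–13:15, 13:30–14:15, 15:00–15:45.
Nikolai ∩ Oren: 10:15–11:15.
Nikolai ∩ Oren ∩ Yusuf: 10:15–11:15.
Single common window of 60 minutes.

60 minutes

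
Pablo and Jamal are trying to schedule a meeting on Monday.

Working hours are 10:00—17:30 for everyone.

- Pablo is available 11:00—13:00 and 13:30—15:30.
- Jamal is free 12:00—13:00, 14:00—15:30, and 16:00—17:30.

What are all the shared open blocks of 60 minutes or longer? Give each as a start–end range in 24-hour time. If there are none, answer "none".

12:00–13:00, 14:00–15:30

Pablo ∩ Jamal: 12:00–13:00, 14:00–15:30.
Windows ≥ 60 min: 12:00–13:00, 14:00–15:30.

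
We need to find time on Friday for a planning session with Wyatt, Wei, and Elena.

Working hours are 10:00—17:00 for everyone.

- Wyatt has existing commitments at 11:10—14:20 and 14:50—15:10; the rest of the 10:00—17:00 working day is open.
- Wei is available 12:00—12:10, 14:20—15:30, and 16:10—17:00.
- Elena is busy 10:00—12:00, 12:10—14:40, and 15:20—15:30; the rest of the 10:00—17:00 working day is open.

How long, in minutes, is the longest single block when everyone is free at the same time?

50 minutes

Wyatt free within 10:00–17:00: 10:00–11:10, 14:20–14:50, 15:10–17:00.
Elena free within 10:00–17:00: 12:00–12:10, 14:40–15:20, 15:30–17:00.
Wyatt ∩ Wei: 14:20–14:50, 15:10–15:30, 16:10–17:00.
Wyatt ∩ Wei ∩ Elena: 14:40–14:50, 15:10–15:20, 16:10–17:00.
Common window lengths: 10, 10, 50 min; longest is 50.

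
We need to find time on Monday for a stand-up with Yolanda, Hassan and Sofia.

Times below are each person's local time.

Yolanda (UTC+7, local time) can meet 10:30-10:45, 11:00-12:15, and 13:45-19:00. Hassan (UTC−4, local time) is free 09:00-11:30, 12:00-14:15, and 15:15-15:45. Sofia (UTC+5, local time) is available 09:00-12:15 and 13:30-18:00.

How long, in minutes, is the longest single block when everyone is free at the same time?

Yolanda → UTC: 03:30–03:45, 04:00–05:15, 06:45–12:00.
Hassan → UTC: 13:00–15:30, 16:00–18:15, 19:15–19:45.
Sofia → UTC: 04:00–07:15, 08:30–13:00.
Yolanda ∩ Hassan: (none).
Yolanda ∩ Hassan ∩ Sofia: (none).
No common window.

0 minutes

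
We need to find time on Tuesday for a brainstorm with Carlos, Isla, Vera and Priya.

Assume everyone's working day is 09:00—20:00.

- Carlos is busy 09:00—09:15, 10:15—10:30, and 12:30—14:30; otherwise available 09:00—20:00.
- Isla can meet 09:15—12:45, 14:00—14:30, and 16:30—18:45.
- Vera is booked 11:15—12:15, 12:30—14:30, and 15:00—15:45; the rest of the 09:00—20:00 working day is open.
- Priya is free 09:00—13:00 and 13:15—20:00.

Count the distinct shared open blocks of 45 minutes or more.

Carlos free within 09:00–20:00: 09:15–10:15, 10:30–12:30, 14:30–20:00.
Vera free within 09:00–20:00: 09:00–11:15, 12:15–12:30, 14:30–15:00, 15:45–20:00.
Carlos ∩ Isla: 09:15–10:15, 10:30–12:30, 16:30–18:45.
Carlos ∩ Isla ∩ Vera: 09:15–10:15, 10:30–11:15, 12:15–12:30, 16:30–18:45.
Carlos ∩ Isla ∩ Vera ∩ Priya: 09:15–10:15, 10:30–11:15, 12:15–12:30, 16:30–18:45.
Windows ≥ 45 min: 09:15–10:15, 10:30–11:15, 16:30–18:45.
That's 3 windows.

3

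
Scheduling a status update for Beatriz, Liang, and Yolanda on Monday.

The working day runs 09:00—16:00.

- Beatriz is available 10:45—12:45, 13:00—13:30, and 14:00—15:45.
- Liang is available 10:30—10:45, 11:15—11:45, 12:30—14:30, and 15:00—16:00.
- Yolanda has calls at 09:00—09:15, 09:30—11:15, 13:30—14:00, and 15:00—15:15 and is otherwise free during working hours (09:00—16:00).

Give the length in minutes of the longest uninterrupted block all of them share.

Yolanda free within 09:00–16:00: 09:15–09:30, 11:15–13:30, 14:00–15:00, 15:15–16:00.
Beatriz ∩ Liang: 11:15–11:45, 12:30–12:45, 13:00–13:30, 14:00–14:30, 15:00–15:45.
Beatriz ∩ Liang ∩ Yolanda: 11:15–11:45, 12:30–12:45, 13:00–13:30, 14:00–14:30, 15:15–15:45.
Common window lengths: 30, 15, 30, 30, 30 min; longest is 30.

30 minutes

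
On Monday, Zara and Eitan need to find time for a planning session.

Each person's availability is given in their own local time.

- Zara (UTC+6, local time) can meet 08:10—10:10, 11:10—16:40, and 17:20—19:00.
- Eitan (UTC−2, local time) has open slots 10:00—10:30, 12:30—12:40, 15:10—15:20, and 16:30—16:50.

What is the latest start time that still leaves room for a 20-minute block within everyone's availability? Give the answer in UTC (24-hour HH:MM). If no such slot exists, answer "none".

12:10

Zara → UTC: 02:10–04:10, 05:10–10:40, 11:20–13:00.
Eitan → UTC: 12:00–12:30, 14:30–14:40, 17:10–17:20, 18:30–18:50.
Zara ∩ Eitan: 12:00–12:30.
Windows ≥ 20 min: 12:00–12:30.
Latest start in the last window 12:00–12:30 is 12:30 − 20 min = 12:10.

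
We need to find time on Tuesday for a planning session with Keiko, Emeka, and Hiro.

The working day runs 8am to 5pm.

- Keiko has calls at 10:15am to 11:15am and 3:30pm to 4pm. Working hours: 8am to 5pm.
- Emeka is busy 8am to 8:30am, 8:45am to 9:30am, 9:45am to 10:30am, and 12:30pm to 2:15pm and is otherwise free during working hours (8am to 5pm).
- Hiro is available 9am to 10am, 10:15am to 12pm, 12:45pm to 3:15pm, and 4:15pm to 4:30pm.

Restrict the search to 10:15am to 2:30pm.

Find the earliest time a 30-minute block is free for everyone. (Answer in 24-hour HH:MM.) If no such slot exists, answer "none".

11:15

Keiko free within 08:00–17:00: 08:00–10:15, 11:15–15:30, 16:00–17:00.
Emeka free within 08:00–17:00: 08:30–08:45, 09:30–09:45, 10:30–12:30, 14:15–17:00.
Keiko ∩ Emeka: 08:30–08:45, 09:30–09:45, 11:15–12:30, 14:15–15:30, 16:00–17:00.
Keiko ∩ Emeka ∩ Hiro: 09:30–09:45, 11:15–12:00, 14:15–15:15, 16:15–16:30.
Restricted to 10:15–14:30: 11:15–12:00, 14:15–14:30.
Windows ≥ 30 min: 11:15–12:00.
Earliest such window starts at 11:15.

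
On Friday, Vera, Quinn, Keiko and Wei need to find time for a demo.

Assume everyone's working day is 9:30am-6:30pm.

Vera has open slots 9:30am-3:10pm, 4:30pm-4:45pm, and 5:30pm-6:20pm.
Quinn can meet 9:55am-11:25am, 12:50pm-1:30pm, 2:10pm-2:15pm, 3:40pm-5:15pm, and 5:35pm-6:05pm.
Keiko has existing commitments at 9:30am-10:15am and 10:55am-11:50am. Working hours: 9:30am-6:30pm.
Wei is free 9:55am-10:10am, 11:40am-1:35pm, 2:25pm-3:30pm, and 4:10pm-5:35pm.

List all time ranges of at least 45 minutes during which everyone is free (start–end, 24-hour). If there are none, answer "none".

none

Keiko free within 09:30–18:30: 10:15–10:55, 11:50–18:30.
Vera ∩ Quinn: 09:55–11:25, 12:50–13:30, 14:10–14:15, 16:30–16:45, 17:35–18:05.
Vera ∩ Quinn ∩ Keiko: 10:15–10:55, 12:50–13:30, 14:10–14:15, 16:30–16:45, 17:35–18:05.
Vera ∩ Quinn ∩ Keiko ∩ Wei: 12:50–13:30, 16:30–16:45.
Windows ≥ 45 min: (none).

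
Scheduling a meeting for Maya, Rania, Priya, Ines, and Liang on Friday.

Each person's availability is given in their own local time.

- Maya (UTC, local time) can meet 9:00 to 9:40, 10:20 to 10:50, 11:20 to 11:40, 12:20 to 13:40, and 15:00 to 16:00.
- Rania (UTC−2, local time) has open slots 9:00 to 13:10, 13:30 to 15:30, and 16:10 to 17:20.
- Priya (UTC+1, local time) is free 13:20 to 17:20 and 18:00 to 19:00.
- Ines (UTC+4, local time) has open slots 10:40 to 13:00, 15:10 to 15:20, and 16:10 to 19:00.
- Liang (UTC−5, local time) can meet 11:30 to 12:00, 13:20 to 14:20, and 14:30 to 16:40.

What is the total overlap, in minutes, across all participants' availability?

0 minutes

Maya → UTC: 09:00–09:40, 10:20–10:50, 11:20–11:40, 12:20–13:40, 15:00–16:00.
Rania → UTC: 11:00–15:10, 15:30–17:30, 18:10–19:20.
Priya → UTC: 12:20–16:20, 17:00–18:00.
Ines → UTC: 06:40–09:00, 11:10–11:20, 12:10–15:00.
Liang → UTC: 16:30–17:00, 18:20–19:20, 19:30–21:40.
Maya ∩ Rania: 11:20–11:40, 12:20–13:40, 15:00–15:10, 15:30–16:00.
Maya ∩ Rania ∩ Priya: 12:20–13:40, 15:00–15:10, 15:30–16:00.
Maya ∩ Rania ∩ Priya ∩ Ines: 12:20–13:40.
Maya ∩ Rania ∩ Priya ∩ Ines ∩ Liang: (none).
Total common minutes: 0.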